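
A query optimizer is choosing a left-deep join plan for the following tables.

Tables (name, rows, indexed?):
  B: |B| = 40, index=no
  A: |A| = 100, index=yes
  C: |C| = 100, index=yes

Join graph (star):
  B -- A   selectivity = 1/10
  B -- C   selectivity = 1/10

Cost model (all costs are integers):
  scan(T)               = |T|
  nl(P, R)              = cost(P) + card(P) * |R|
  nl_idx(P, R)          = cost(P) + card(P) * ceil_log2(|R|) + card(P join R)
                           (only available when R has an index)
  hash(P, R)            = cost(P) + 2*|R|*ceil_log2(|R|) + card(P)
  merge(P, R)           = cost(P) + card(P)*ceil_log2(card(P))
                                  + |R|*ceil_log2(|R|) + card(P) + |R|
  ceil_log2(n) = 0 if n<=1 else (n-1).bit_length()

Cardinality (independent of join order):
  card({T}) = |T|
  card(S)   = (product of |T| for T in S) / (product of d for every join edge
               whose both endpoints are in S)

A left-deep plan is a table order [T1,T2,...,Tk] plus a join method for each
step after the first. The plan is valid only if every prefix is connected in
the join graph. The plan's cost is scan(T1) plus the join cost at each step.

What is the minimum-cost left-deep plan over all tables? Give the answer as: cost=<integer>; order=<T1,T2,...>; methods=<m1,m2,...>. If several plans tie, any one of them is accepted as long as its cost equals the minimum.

cost=2480; order=A,B,C; methods=hash,hash

Selinger DP (subsets sized 1..n):
  {B}: scan cost=40, card=40
  {A}: scan cost=100, card=100
  {C}: scan cost=100, card=100
  {AB}: card=400; try (B,hash)→680, (A,nl_idx)→720, (A,merge)→1120, (B,merge)→1180, (A,hash)→1480, (A,nl)→4040 …(+1); best=680 via (B,hash)
  {BC}: card=400; try (B,hash)→680, (C,nl_idx)→720, (C,merge)→1120, (B,merge)→1180, (C,hash)→1480, (C,nl)→4040 …(+1); best=680 via (B,hash)
  {ABC}: card=4000; try (C,hash)→2480, (A,hash)→2480, (C,merge)→5480, (A,merge)→5480, (C,nl_idx)→7480, (A,nl_idx)→7480 …(+2); best=2480 via (C,hash)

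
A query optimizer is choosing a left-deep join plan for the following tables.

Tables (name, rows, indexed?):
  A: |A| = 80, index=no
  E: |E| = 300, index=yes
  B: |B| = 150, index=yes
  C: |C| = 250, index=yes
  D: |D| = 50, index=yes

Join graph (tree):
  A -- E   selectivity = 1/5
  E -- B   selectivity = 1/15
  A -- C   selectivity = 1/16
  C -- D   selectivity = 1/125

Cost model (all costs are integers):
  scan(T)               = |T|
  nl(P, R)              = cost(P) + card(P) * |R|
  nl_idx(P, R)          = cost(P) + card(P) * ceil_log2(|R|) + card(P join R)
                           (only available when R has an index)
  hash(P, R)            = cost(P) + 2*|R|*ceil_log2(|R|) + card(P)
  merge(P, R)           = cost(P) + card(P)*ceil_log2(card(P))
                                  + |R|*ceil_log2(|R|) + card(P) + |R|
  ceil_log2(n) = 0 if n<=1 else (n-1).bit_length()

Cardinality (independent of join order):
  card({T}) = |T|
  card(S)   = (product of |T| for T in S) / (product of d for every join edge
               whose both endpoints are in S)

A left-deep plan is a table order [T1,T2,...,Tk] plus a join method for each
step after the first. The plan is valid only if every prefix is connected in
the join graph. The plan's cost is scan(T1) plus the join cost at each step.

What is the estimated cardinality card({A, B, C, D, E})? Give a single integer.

300000

Tables in S: A(80), B(150), C(250), D(50), E(300)
Edges inside S: A-E(d=5), E-B(d=15), A-C(d=16), C-D(d=125)
numerator = 80 * 150 * 250 * 50 * 300 = 45000000000
denominator = 5 * 15 * 16 * 125 = 150000
card(S) = 45000000000 / 150000 = 300000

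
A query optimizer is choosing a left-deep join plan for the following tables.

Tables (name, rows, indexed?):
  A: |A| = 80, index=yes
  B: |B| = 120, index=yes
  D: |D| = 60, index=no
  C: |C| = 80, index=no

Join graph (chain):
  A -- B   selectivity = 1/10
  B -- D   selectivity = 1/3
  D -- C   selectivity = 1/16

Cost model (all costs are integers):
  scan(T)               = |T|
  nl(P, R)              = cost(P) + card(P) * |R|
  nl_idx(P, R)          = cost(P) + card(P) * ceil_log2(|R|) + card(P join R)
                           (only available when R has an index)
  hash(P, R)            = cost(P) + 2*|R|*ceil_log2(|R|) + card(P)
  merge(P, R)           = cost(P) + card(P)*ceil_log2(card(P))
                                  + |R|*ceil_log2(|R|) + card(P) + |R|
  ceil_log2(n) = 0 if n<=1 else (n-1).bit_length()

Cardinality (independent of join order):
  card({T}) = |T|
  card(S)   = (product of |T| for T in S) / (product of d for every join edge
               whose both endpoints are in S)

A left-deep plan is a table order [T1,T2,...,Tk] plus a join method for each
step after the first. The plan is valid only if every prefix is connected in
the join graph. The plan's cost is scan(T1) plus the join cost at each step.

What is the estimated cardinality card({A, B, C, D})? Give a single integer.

Tables in S: A(80), B(120), C(80), D(60)
Edges inside S: A-B(d=10), B-D(d=3), D-C(d=16)
numerator = 80 * 120 * 80 * 60 = 46080000
denominator = 10 * 3 * 16 = 480
card(S) = 46080000 / 480 = 96000

96000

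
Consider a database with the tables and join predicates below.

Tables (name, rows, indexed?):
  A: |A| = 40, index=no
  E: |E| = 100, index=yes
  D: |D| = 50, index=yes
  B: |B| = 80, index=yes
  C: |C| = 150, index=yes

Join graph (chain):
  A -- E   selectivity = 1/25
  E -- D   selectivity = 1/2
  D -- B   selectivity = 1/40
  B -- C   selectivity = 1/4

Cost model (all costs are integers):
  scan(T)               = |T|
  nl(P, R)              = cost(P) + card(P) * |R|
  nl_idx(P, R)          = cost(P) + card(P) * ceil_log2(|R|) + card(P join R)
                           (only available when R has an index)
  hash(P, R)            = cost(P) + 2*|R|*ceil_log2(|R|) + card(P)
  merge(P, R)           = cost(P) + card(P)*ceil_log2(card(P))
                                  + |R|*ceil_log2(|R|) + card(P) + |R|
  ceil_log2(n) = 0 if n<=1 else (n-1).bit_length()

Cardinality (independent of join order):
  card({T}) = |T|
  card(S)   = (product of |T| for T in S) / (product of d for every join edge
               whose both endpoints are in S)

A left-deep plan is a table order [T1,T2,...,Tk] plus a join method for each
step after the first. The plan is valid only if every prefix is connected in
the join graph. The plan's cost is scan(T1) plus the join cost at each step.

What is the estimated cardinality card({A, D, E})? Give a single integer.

Tables in S: A(40), D(50), E(100)
Edges inside S: A-E(d=25), E-D(d=2)
numerator = 40 * 50 * 100 = 200000
denominator = 25 * 2 = 50
card(S) = 200000 / 50 = 4000

4000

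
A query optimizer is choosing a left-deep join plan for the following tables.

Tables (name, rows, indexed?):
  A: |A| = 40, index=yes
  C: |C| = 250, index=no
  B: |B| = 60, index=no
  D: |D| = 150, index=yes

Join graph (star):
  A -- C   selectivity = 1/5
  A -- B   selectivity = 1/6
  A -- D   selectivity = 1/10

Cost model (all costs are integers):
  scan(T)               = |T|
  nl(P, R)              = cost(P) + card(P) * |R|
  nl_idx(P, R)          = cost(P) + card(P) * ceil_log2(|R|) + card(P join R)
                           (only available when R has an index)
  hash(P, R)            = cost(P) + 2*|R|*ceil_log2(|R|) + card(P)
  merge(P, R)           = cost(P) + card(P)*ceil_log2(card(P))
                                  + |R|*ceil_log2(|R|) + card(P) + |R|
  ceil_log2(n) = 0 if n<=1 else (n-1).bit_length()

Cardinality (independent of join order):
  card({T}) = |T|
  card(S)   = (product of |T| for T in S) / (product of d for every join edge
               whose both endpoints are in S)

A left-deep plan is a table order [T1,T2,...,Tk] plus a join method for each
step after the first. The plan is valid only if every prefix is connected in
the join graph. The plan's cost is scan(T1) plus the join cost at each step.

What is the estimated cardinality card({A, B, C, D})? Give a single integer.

300000

Tables in S: A(40), B(60), C(250), D(150)
Edges inside S: A-C(d=5), A-B(d=6), A-D(d=10)
numerator = 40 * 60 * 250 * 150 = 90000000
denominator = 5 * 6 * 10 = 300
card(S) = 90000000 / 300 = 300000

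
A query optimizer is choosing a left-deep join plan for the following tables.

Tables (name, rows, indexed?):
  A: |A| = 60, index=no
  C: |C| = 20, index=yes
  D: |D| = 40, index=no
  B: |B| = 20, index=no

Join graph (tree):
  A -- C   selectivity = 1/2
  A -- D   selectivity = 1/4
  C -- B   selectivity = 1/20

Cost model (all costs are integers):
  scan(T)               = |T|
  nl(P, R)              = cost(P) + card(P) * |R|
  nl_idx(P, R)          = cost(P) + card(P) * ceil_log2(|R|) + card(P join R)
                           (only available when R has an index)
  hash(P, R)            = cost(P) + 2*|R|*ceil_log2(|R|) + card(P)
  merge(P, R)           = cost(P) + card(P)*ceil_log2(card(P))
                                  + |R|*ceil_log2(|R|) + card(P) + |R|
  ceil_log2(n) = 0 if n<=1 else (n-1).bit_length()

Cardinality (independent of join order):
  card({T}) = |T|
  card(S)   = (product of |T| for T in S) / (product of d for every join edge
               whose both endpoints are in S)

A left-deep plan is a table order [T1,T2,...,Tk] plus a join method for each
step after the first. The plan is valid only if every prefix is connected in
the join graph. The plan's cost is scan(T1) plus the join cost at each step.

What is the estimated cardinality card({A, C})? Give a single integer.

Tables in S: A(60), C(20)
Edges inside S: A-C(d=2)
numerator = 60 * 20 = 1200
denominator = 2 = 2
card(S) = 1200 / 2 = 600

600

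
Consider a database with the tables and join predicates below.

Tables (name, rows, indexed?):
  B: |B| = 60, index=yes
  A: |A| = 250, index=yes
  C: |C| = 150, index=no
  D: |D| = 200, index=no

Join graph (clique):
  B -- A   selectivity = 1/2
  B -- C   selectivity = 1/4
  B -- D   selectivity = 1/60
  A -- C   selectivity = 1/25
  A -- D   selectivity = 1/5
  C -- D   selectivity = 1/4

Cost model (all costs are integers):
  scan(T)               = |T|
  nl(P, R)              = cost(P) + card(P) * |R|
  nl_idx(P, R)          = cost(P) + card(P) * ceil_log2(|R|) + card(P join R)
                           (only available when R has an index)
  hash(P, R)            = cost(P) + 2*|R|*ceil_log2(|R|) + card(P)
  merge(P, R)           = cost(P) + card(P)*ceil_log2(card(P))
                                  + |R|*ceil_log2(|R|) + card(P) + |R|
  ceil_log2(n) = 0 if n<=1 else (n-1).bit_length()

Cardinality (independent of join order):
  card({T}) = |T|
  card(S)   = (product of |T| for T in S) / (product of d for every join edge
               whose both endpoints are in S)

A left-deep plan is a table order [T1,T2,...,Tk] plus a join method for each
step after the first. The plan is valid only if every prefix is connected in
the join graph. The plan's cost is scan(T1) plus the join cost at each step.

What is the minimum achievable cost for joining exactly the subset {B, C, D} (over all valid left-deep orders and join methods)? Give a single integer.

3720

Selinger DP over subsets of {B,C,D}:
  {B}: scan cost=60, card=60
  {C}: scan cost=150, card=150
  {D}: scan cost=200, card=200
  {BC}: card=2250; try (B,hash)→1020, (C,merge)→1830, (B,merge)→1920, (C,hash)→2520, (B,nl_idx)→3300, (C,nl)→9060 …(+1); best=1020 via (B,hash)
  {BD}: card=200; try (B,hash)→1120, (B,nl_idx)→1600, (D,merge)→2280, (B,merge)→2420, (D,hash)→3320, (D,nl)→12060 …(+1); best=1120 via (B,hash)
  {CD}: card=7500; try (C,hash)→2800, (D,merge)→3300, (C,merge)→3350, (D,hash)→3500, (D,nl)→30150, (C,nl)→30200; best=2800 via (C,hash)
  {BCD}: card=1875; try (C,hash)→3720, (C,merge)→4270, (D,hash)→6470, (B,hash)→11020, (C,nl)→31120, (D,merge)→32070 …(+4); best=3720 via (C,hash)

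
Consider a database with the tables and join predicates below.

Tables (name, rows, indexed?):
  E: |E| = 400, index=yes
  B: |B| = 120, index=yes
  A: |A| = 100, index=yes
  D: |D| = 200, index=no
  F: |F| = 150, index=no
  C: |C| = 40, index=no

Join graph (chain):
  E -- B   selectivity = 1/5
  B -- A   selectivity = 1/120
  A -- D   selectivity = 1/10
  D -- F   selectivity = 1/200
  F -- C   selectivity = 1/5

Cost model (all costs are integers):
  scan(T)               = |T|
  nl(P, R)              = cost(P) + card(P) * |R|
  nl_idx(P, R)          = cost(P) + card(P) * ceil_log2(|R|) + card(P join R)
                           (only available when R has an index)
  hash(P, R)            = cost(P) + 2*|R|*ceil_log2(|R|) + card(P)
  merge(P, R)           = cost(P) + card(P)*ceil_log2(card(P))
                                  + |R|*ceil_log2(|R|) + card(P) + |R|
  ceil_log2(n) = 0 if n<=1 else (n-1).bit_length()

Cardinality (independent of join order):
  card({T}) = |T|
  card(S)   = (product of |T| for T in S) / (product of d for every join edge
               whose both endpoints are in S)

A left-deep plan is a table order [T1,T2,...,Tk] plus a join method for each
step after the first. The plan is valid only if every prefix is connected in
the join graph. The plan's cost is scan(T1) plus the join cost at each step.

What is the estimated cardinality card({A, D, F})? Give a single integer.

Tables in S: A(100), D(200), F(150)
Edges inside S: A-D(d=10), D-F(d=200)
numerator = 100 * 200 * 150 = 3000000
denominator = 10 * 200 = 2000
card(S) = 3000000 / 2000 = 1500

1500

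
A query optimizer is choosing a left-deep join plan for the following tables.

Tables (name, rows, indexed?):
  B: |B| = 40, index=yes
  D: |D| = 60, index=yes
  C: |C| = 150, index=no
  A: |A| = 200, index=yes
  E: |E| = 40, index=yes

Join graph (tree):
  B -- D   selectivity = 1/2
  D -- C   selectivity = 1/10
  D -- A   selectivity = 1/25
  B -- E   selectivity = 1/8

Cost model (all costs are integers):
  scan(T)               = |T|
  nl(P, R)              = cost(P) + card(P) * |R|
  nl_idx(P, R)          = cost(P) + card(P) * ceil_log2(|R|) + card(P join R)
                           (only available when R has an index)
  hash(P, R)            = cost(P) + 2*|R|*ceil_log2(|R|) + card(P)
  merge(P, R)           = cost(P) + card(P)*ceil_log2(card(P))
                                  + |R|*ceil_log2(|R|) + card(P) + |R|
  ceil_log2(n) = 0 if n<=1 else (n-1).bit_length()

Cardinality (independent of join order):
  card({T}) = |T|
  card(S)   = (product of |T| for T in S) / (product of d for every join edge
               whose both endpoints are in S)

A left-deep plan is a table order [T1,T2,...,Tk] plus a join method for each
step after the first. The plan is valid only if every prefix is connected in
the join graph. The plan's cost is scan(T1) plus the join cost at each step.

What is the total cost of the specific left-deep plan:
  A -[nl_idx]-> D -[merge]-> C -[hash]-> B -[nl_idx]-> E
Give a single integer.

1599710

step 1: scan A: cost=200, card=200
step 2: join D via nl_idx
    card(P join D) = 200*60/(25) = 480
    cost = 200 + 200*6 + 480 = 1880
step 3: join C via merge
    card(P join C) = 480*150/(10) = 7200
    cost = 1880 + 480*9 + 150*8 + 480 + 150 = 8030
step 4: join B via hash
    card(P join B) = 7200*40/(2) = 144000
    cost = 8030 + 2*40*6 + 7200 = 15710
step 5: join E via nl_idx
    card(P join E) = 144000*40/(8) = 720000
    cost = 15710 + 144000*6 + 720000 = 1599710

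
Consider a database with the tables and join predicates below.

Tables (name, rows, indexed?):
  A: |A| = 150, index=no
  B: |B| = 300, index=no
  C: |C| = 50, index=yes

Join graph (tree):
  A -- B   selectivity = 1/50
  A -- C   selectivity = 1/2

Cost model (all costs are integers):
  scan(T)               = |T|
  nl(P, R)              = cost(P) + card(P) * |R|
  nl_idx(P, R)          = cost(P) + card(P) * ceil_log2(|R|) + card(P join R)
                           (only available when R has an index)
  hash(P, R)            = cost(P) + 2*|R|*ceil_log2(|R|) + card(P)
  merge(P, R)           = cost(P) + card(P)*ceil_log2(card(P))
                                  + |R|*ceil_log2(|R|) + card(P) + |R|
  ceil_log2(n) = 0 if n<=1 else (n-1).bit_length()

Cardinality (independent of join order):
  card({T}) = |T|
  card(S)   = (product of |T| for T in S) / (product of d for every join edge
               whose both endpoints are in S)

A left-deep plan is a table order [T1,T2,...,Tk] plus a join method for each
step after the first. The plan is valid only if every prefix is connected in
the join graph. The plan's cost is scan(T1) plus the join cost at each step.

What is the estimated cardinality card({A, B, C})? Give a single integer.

Tables in S: A(150), B(300), C(50)
Edges inside S: A-B(d=50), A-C(d=2)
numerator = 150 * 300 * 50 = 2250000
denominator = 50 * 2 = 100
card(S) = 2250000 / 100 = 22500

22500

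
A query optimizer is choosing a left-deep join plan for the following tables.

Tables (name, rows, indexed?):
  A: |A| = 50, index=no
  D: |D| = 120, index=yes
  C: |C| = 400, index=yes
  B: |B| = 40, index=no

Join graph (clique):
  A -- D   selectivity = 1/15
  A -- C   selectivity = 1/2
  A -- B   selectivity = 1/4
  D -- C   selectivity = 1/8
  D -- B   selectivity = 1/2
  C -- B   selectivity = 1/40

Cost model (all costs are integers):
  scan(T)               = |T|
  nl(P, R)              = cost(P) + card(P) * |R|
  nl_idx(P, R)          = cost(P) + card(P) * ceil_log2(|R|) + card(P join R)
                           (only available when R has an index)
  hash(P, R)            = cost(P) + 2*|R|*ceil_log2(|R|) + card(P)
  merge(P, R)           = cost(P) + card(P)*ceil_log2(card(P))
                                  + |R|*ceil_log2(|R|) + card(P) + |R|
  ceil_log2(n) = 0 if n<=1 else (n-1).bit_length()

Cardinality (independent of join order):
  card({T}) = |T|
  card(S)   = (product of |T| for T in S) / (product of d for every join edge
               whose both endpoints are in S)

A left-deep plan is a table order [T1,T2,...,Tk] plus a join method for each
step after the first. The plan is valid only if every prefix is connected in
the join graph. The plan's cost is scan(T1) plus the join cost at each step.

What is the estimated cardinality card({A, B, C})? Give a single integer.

2500

Tables in S: A(50), B(40), C(400)
Edges inside S: A-C(d=2), A-B(d=4), C-B(d=40)
numerator = 50 * 40 * 400 = 800000
denominator = 2 * 4 * 40 = 320
card(S) = 800000 / 320 = 2500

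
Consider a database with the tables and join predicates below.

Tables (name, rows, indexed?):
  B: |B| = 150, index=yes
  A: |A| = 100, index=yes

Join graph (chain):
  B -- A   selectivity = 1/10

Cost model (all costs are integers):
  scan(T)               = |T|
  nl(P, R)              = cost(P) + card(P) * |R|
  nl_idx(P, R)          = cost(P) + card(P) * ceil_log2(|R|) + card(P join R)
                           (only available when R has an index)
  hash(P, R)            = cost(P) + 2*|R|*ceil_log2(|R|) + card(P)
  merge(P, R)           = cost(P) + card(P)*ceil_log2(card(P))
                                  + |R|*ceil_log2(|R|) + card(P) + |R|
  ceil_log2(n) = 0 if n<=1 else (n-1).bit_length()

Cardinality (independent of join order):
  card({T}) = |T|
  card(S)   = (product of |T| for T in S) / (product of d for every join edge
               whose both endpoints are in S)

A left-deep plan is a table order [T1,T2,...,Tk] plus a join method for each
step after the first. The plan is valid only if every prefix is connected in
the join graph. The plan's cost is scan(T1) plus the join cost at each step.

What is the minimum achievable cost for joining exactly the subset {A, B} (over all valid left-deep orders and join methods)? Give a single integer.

1700

Selinger DP over subsets of {A,B}:
  {B}: scan cost=150, card=150
  {A}: scan cost=100, card=100
  {AB}: card=1500; try (A,hash)→1700, (B,merge)→2250, (A,merge)→2300, (B,nl_idx)→2400, (B,hash)→2600, (A,nl_idx)→2700 …(+2); best=1700 via (A,hash)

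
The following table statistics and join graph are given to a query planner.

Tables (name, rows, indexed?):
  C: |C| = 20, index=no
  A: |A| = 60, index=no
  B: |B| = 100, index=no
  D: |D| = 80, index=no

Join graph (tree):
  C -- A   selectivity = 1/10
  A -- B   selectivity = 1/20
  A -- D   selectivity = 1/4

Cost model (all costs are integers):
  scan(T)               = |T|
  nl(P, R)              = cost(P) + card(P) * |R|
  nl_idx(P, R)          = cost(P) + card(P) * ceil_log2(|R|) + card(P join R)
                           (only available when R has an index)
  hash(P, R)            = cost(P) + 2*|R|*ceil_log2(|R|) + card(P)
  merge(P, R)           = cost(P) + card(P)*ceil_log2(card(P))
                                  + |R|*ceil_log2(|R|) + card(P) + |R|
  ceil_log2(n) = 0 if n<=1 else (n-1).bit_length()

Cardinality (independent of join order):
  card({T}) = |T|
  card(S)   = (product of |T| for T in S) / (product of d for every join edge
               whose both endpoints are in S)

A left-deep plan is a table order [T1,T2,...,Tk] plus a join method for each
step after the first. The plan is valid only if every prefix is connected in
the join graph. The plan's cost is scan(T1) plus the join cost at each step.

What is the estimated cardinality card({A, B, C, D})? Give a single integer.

12000

Tables in S: A(60), B(100), C(20), D(80)
Edges inside S: C-A(d=10), A-B(d=20), A-D(d=4)
numerator = 60 * 100 * 20 * 80 = 9600000
denominator = 10 * 20 * 4 = 800
card(S) = 9600000 / 800 = 12000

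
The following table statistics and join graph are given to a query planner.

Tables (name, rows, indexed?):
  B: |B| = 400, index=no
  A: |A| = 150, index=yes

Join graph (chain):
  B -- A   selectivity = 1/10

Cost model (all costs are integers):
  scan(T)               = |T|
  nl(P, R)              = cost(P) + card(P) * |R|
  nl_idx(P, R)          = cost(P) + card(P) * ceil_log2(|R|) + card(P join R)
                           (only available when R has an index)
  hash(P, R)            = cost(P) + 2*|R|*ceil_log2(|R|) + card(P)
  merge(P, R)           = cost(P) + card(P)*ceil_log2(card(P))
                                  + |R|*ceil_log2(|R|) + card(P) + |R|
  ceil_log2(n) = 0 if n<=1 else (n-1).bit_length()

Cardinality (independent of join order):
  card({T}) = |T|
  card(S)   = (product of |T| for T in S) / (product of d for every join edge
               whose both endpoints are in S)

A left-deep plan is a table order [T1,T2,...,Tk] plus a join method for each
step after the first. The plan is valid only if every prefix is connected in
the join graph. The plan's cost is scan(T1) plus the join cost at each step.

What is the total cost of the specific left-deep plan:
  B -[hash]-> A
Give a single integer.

3200

step 1: scan B: cost=400, card=400
step 2: join A via hash
    card(P join A) = 400*150/(10) = 6000
    cost = 400 + 2*150*8 + 400 = 3200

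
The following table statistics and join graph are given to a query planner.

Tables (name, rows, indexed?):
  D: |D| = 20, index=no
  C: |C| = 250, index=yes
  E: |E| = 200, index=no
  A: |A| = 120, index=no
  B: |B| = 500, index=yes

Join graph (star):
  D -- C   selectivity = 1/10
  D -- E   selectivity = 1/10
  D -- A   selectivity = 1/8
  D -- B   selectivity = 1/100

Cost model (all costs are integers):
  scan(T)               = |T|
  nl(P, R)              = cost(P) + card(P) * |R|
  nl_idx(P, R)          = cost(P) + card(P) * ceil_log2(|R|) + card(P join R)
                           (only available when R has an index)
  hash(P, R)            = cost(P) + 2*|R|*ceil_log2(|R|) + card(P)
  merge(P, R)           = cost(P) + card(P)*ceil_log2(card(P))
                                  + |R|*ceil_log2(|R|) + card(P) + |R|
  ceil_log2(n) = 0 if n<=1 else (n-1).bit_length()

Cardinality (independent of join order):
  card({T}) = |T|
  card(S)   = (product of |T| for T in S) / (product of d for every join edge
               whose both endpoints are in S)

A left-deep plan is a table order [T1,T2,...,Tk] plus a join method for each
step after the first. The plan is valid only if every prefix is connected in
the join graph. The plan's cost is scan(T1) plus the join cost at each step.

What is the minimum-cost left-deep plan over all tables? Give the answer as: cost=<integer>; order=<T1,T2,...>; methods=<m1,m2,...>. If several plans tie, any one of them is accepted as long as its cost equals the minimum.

Selinger DP (subsets sized 1..n):
  {D}: scan cost=20, card=20
  {C}: scan cost=250, card=250
  {E}: scan cost=200, card=200
  {A}: scan cost=120, card=120
  {B}: scan cost=500, card=500
  {CD}: card=500; try (C,nl_idx)→680, (D,hash)→700, (C,merge)→2390, (D,merge)→2620, (C,hash)→4040, (C,nl)→5020 …(+1); best=680 via (C,nl_idx)
  {DE}: card=400; try (D,hash)→600, (E,merge)→1940, (D,merge)→2120, (E,hash)→3240, (E,nl)→4020, (D,nl)→4200; best=600 via (D,hash)
  {AD}: card=300; try (D,hash)→440, (A,merge)→1100, (D,merge)→1200, (A,hash)→1720, (A,nl)→2420, (D,nl)→2520; best=440 via (D,hash)
  {BD}: card=100; try (B,nl_idx)→300, (D,hash)→1200, (B,merge)→5140, (D,merge)→5620, (B,hash)→9040, (B,nl)→10020 …(+1); best=300 via (B,nl_idx)
  {CDE}: card=10000; try (E,hash)→4380, (C,hash)→5000, (C,merge)→6850, (E,merge)→7480, (C,nl_idx)→13800, (C,nl)→100600 …(+1); best=4380 via (E,hash)
  {ACD}: card=7500; try (A,hash)→2860, (C,hash)→4740, (C,merge)→5690, (A,merge)→6640, (C,nl_idx)→10340, (A,nl)→60680 …(+1); best=2860 via (A,hash)
  {BCD}: card=2500; try (C,merge)→3350, (C,nl_idx)→3600, (C,hash)→4400, (B,nl_idx)→7680, (B,hash)→10180, (B,merge)→10680 …(+2); best=3350 via (C,merge)
  {ADE}: card=6000; try (A,hash)→2680, (E,hash)→3940, (E,merge)→5240, (A,merge)→5560, (A,nl)→48600, (E,nl)→60440; best=2680 via (A,hash)
  {BDE}: card=2000; try (E,merge)→2900, (E,hash)→3600, (B,nl_idx)→6200, (B,merge)→9600, (B,hash)→10000, (E,nl)→20300 …(+1); best=2900 via (E,merge)
  {ABD}: card=1500; try (A,merge)→2060, (A,hash)→2080, (B,nl_idx)→4640, (B,merge)→8440, (B,hash)→9740, (A,nl)→12300 …(+1); best=2060 via (A,merge)
  {ACDE}: card=150000; try (C,hash)→12680, (E,hash)→13560, (A,hash)→16060, (C,merge)→88930, (E,merge)→109660, (A,merge)→155340 …(+4); best=12680 via (C,hash)
  {BCDE}: card=50000; try (C,hash)→8900, (E,hash)→9050, (B,hash)→23380, (C,merge)→29150, (E,merge)→37650, (C,nl_idx)→68900 …(+5); best=8900 via (C,hash)
  {ABCD}: card=37500; try (A,hash)→7530, (C,hash)→7560, (B,hash)→19360, (C,merge)→22310, (A,merge)→36810, (C,nl_idx)→51560 …(+5); best=7530 via (A,hash)
  {ABDE}: card=30000; try (A,hash)→6580, (E,hash)→6760, (B,hash)→17680, (E,merge)→21860, (A,merge)→27860, (B,nl_idx)→86680 …(+4); best=6580 via (A,hash)
  {ABCDE}: card=750000; try (C,hash)→40580, (E,hash)→48230, (A,hash)→60580, (B,hash)→171680, (C,merge)→488830, (E,merge)→646830 …(+8); best=40580 via (C,hash)

cost=40580; order=D,B,E,A,C; methods=nl_idx,merge,hash,hash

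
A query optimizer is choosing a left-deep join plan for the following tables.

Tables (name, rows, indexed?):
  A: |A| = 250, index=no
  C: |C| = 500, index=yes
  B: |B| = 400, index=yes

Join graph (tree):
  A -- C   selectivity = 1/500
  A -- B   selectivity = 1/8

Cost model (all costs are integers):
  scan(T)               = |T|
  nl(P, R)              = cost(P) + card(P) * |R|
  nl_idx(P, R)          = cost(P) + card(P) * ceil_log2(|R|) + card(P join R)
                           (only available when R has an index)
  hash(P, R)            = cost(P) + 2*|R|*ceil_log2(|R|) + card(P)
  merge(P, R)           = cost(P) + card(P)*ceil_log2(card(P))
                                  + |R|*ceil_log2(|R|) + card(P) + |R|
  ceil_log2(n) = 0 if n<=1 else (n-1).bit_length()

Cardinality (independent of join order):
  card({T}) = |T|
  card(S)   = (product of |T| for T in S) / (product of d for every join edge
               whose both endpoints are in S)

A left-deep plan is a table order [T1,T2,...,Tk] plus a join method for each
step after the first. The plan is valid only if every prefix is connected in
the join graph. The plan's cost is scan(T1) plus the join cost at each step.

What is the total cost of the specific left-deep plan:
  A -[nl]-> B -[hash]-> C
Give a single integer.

step 1: scan A: cost=250, card=250
step 2: join B via nl
    card(P join B) = 250*400/(8) = 12500
    cost = 250 + 250*400 = 100250
step 3: join C via hash
    card(P join C) = 12500*500/(500) = 12500
    cost = 100250 + 2*500*9 + 12500 = 121750

121750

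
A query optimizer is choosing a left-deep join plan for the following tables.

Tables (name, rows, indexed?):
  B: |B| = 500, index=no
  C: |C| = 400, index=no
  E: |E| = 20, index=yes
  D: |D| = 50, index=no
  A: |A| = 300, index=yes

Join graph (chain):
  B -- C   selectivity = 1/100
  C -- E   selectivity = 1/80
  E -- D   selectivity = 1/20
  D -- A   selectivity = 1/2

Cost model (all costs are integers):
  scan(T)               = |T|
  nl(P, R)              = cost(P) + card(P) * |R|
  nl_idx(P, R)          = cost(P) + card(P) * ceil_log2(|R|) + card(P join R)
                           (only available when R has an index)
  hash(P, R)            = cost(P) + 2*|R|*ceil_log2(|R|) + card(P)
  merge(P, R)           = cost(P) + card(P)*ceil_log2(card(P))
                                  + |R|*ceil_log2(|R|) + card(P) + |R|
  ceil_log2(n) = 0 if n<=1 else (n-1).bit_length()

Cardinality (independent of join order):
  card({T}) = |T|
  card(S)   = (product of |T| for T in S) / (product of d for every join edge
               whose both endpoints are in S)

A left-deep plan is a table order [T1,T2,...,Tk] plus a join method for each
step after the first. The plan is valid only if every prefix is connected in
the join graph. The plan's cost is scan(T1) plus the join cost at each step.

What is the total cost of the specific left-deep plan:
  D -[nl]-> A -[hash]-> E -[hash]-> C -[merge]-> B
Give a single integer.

step 1: scan D: cost=50, card=50
step 2: join A via nl
    card(P join A) = 50*300/(2) = 7500
    cost = 50 + 50*300 = 15050
step 3: join E via hash
    card(P join E) = 7500*20/(20) = 7500
    cost = 15050 + 2*20*5 + 7500 = 22750
step 4: join C via hash
    card(P join C) = 7500*400/(80) = 37500
    cost = 22750 + 2*400*9 + 7500 = 37450
step 5: join B via merge
    card(P join B) = 37500*500/(100) = 187500
    cost = 37450 + 37500*16 + 500*9 + 37500 + 500 = 679950

679950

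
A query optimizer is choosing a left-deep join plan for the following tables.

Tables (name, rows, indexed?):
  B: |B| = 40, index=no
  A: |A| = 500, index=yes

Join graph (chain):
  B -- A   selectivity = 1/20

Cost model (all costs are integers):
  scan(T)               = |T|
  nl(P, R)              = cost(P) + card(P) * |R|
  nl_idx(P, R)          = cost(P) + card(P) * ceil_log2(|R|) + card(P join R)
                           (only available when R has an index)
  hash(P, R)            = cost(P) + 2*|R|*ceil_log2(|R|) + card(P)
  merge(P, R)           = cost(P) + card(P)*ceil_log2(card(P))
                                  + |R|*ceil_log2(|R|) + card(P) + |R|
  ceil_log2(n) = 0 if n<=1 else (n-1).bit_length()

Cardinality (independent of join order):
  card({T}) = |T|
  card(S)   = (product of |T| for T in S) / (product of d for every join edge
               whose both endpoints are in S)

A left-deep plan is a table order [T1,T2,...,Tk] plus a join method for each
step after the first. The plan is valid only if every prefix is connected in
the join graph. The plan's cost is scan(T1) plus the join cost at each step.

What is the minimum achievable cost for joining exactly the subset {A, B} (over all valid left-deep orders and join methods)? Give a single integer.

Selinger DP over subsets of {A,B}:
  {B}: scan cost=40, card=40
  {A}: scan cost=500, card=500
  {AB}: card=1000; try (A,nl_idx)→1400, (B,hash)→1480, (A,merge)→5320, (B,merge)→5780, (A,hash)→9080, (A,nl)→20040 …(+1); best=1400 via (A,nl_idx)

1400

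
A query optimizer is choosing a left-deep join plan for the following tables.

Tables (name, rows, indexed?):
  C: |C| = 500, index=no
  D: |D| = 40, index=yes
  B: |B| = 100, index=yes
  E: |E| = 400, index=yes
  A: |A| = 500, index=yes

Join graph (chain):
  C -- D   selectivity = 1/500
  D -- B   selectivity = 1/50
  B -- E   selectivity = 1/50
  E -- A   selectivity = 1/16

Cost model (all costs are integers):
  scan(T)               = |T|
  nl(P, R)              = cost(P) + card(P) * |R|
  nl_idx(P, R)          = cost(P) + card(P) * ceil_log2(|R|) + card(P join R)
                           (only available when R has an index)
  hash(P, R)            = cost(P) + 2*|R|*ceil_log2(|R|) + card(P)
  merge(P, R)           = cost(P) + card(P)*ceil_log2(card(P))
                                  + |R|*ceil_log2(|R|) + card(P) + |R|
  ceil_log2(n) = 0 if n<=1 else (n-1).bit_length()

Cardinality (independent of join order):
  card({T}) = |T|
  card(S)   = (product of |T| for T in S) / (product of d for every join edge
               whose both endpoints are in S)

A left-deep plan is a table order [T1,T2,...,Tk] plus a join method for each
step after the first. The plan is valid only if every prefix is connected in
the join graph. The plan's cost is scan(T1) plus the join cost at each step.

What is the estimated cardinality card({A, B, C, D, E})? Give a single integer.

Tables in S: A(500), B(100), C(500), D(40), E(400)
Edges inside S: C-D(d=500), D-B(d=50), B-E(d=50), E-A(d=16)
numerator = 500 * 100 * 500 * 40 * 400 = 400000000000
denominator = 500 * 50 * 50 * 16 = 20000000
card(S) = 400000000000 / 20000000 = 20000

20000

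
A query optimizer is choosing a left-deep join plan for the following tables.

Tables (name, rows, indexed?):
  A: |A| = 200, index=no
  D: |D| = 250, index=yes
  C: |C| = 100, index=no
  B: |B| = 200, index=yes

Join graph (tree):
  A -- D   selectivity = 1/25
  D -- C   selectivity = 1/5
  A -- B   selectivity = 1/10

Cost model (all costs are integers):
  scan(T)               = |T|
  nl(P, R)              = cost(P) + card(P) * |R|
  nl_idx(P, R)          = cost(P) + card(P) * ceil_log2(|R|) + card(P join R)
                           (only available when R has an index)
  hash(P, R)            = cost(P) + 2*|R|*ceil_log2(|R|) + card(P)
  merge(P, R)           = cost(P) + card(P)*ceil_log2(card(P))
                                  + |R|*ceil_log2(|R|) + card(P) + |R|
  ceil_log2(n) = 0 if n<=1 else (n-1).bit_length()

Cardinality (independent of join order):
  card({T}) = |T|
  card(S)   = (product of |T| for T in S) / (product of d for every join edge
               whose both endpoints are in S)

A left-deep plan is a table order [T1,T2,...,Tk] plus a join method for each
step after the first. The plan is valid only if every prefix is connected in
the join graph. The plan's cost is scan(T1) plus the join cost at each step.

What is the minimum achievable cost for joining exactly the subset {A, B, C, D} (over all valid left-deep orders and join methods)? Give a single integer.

Selinger DP over subsets of {A,B,C,D}:
  {A}: scan cost=200, card=200
  {D}: scan cost=250, card=250
  {C}: scan cost=100, card=100
  {B}: scan cost=200, card=200
  {AD}: card=2000; try (A,hash)→3700, (D,nl_idx)→3800, (D,merge)→4250, (A,merge)→4300, (D,hash)→4400, (D,nl)→50200 …(+1); best=3700 via (A,hash)
  {AB}: card=4000; try (B,hash)→3600, (A,hash)→3600, (B,merge)→3800, (A,merge)→3800, (B,nl_idx)→5800, (B,nl)→40200 …(+1); best=3600 via (B,hash)
  {CD}: card=5000; try (C,hash)→1900, (D,merge)→3150, (C,merge)→3300, (D,hash)→4200, (D,nl_idx)→5900, (D,nl)→25100 …(+1); best=1900 via (C,hash)
  {ACD}: card=40000; try (C,hash)→7100, (A,hash)→10100, (C,merge)→28500, (A,merge)→73700, (C,nl)→203700, (A,nl)→1001900; best=7100 via (C,hash)
  {ABD}: card=40000; try (B,hash)→8900, (D,hash)→11600, (B,merge)→29500, (D,merge)→57850, (B,nl_idx)→59700, (D,nl_idx)→75600 …(+2); best=8900 via (B,hash)
  {ABCD}: card=800000; try (C,hash)→50300, (B,hash)→50300, (B,merge)→688900, (C,merge)→689700, (B,nl_idx)→1127100, (C,nl)→4008900 …(+1); best=50300 via (C,hash)

50300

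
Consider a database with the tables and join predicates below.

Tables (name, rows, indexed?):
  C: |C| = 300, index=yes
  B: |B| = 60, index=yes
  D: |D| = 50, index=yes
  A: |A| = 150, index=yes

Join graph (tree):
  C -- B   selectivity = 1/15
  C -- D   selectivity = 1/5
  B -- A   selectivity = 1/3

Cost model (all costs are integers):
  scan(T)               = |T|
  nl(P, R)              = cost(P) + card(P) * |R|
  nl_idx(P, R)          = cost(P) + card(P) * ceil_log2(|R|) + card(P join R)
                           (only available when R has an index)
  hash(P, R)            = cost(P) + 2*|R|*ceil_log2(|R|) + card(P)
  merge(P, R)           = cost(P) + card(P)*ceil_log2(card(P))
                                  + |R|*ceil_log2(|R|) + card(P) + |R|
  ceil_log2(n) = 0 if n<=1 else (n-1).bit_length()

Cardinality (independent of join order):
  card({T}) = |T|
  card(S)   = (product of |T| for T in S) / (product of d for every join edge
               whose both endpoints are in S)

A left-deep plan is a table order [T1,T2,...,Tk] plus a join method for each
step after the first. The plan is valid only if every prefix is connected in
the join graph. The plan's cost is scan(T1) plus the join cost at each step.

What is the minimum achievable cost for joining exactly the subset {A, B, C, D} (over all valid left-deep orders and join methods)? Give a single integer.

Selinger DP over subsets of {A,B,C,D}:
  {C}: scan cost=300, card=300
  {B}: scan cost=60, card=60
  {D}: scan cost=50, card=50
  {A}: scan cost=150, card=150
  {BC}: card=1200; try (B,hash)→1320, (C,nl_idx)→1800, (B,nl_idx)→3300, (C,merge)→3480, (B,merge)→3720, (C,hash)→5520 …(+2); best=1320 via (B,hash)
  {CD}: card=3000; try (D,hash)→1200, (C,merge)→3400, (C,nl_idx)→3500, (D,merge)→3650, (D,nl_idx)→5100, (C,hash)→5500 …(+2); best=1200 via (D,hash)
  {AB}: card=3000; try (B,hash)→1020, (A,merge)→1830, (B,merge)→1920, (A,hash)→2520, (A,nl_idx)→3540, (B,nl_idx)→4050 …(+2); best=1020 via (B,hash)
  {BCD}: card=12000; try (D,hash)→3120, (B,hash)→4920, (D,merge)→16070, (D,nl_idx)→20520, (B,nl_idx)→31200, (B,merge)→40620 …(+2); best=3120 via (D,hash)
  {ABC}: card=60000; try (A,hash)→4920, (C,hash)→9420, (A,merge)→17070, (C,merge)→43020, (A,nl_idx)→70920, (C,nl_idx)→88020 …(+2); best=4920 via (A,hash)
  {ABCD}: card=600000; try (A,hash)→17520, (D,hash)→65520, (A,merge)→184470, (A,nl_idx)→699120, (D,nl_idx)→964920, (D,merge)→1025270 …(+2); best=17520 via (A,hash)

17520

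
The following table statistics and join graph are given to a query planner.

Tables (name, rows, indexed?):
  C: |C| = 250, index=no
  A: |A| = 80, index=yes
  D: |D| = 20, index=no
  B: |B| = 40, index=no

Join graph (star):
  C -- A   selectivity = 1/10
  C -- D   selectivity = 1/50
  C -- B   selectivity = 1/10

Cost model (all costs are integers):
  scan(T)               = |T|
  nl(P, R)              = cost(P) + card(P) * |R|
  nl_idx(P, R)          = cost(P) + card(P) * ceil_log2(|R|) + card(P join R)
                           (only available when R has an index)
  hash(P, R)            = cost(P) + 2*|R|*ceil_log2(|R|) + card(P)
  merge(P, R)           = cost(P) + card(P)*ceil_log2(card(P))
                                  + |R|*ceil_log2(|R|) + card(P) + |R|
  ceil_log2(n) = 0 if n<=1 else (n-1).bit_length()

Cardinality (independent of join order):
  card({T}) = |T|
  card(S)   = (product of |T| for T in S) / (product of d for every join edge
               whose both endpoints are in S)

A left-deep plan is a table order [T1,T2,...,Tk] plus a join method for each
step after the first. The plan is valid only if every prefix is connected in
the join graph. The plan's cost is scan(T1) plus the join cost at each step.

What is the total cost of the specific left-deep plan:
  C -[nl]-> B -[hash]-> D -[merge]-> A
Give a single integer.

16090

step 1: scan C: cost=250, card=250
step 2: join B via nl
    card(P join B) = 250*40/(10) = 1000
    cost = 250 + 250*40 = 10250
step 3: join D via hash
    card(P join D) = 1000*20/(50) = 400
    cost = 10250 + 2*20*5 + 1000 = 11450
step 4: join A via merge
    card(P join A) = 400*80/(10) = 3200
    cost = 11450 + 400*9 + 80*7 + 400 + 80 = 16090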